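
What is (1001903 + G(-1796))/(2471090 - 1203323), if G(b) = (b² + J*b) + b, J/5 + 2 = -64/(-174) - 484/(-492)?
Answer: 5031308227/1507374963 ≈ 3.3378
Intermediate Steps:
J = -3855/1189 (J = -10 + 5*(-64/(-174) - 484/(-492)) = -10 + 5*(-64*(-1/174) - 484*(-1/492)) = -10 + 5*(32/87 + 121/123) = -10 + 5*(1607/1189) = -10 + 8035/1189 = -3855/1189 ≈ -3.2422)
G(b) = b² - 2666*b/1189 (G(b) = (b² - 3855*b/1189) + b = b² - 2666*b/1189)
(1001903 + G(-1796))/(2471090 - 1203323) = (1001903 + (1/1189)*(-1796)*(-2666 + 1189*(-1796)))/(2471090 - 1203323) = (1001903 + (1/1189)*(-1796)*(-2666 - 2135444))/1267767 = (1001903 + (1/1189)*(-1796)*(-2138110))*(1/1267767) = (1001903 + 3840045560/1189)*(1/1267767) = (5031308227/1189)*(1/1267767) = 5031308227/1507374963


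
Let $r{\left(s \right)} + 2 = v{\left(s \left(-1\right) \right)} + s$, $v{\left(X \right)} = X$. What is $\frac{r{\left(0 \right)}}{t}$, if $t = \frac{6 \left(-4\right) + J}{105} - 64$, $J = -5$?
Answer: $\frac{210}{6749} \approx 0.031116$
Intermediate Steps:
$r{\left(s \right)} = -2$ ($r{\left(s \right)} = -2 + \left(s \left(-1\right) + s\right) = -2 + \left(- s + s\right) = -2 + 0 = -2$)
$t = - \frac{6749}{105}$ ($t = \frac{6 \left(-4\right) - 5}{105} - 64 = \frac{-24 - 5}{105} - 64 = \frac{1}{105} \left(-29\right) - 64 = - \frac{29}{105} - 64 = - \frac{6749}{105} \approx -64.276$)
$\frac{r{\left(0 \right)}}{t} = - \frac{2}{- \frac{6749}{105}} = \left(-2\right) \left(- \frac{105}{6749}\right) = \frac{210}{6749}$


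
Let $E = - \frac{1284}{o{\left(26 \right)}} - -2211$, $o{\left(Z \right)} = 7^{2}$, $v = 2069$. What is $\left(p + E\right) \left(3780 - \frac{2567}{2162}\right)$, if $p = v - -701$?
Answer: $\frac{1983503193505}{105938} \approx 1.8723 \cdot 10^{7}$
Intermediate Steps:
$o{\left(Z \right)} = 49$
$p = 2770$ ($p = 2069 - -701 = 2069 + 701 = 2770$)
$E = \frac{107055}{49}$ ($E = - \frac{1284}{49} - -2211 = \left(-1284\right) \frac{1}{49} + 2211 = - \frac{1284}{49} + 2211 = \frac{107055}{49} \approx 2184.8$)
$\left(p + E\right) \left(3780 - \frac{2567}{2162}\right) = \left(2770 + \frac{107055}{49}\right) \left(3780 - \frac{2567}{2162}\right) = \frac{242785 \left(3780 - \frac{2567}{2162}\right)}{49} = \frac{242785}{49} \cdot \frac{8169793}{2162} = \frac{1983503193505}{105938}$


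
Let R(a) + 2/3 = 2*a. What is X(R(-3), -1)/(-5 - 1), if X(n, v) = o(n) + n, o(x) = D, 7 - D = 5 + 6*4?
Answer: 43/9 ≈ 4.7778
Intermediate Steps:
R(a) = -2/3 + 2*a
D = -22 (D = 7 - (5 + 6*4) = 7 - (5 + 24) = 7 - 1*29 = 7 - 29 = -22)
o(x) = -22
X(n, v) = -22 + n
X(R(-3), -1)/(-5 - 1) = (-22 + (-2/3 + 2*(-3)))/(-5 - 1) = (-22 + (-2/3 - 6))/(-6) = (-22 - 20/3)*(-1/6) = -86/3*(-1/6) = 43/9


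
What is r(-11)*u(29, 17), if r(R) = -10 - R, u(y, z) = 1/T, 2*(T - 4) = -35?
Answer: -2/27 ≈ -0.074074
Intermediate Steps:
T = -27/2 (T = 4 + (½)*(-35) = 4 - 35/2 = -27/2 ≈ -13.500)
u(y, z) = -2/27 (u(y, z) = 1/(-27/2) = -2/27)
r(-11)*u(29, 17) = (-10 - 1*(-11))*(-2/27) = (-10 + 11)*(-2/27) = 1*(-2/27) = -2/27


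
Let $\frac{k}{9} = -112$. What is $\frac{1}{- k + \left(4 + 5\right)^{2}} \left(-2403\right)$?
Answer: $- \frac{267}{121} \approx -2.2066$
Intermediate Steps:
$k = -1008$ ($k = 9 \left(-112\right) = -1008$)
$\frac{1}{- k + \left(4 + 5\right)^{2}} \left(-2403\right) = \frac{1}{\left(-1\right) \left(-1008\right) + \left(4 + 5\right)^{2}} \left(-2403\right) = \frac{1}{1008 + 9^{2}} \left(-2403\right) = \frac{1}{1008 + 81} \left(-2403\right) = \frac{1}{1089} \left(-2403\right) = - \frac{267}{121}$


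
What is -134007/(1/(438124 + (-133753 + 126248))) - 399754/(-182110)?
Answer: -5254416217921438/91055 ≈ -5.7706e+10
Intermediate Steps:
-134007/(1/(438124 + (-133753 + 126248))) - 399754/(-182110) = -134007/(1/(438124 - 7505)) - 399754*(-1/182110) = -134007/(1/430619) + 199877/91055 = -134007/1/430619 + 199877/91055 = -134007*430619 + 199877/91055 = -57705960333 + 199877/91055 = -5254416217921438/91055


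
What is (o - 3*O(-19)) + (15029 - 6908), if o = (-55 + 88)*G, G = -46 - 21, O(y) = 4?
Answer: 5898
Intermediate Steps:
G = -67
o = -2211 (o = (-55 + 88)*(-67) = 33*(-67) = -2211)
(o - 3*O(-19)) + (15029 - 6908) = (-2211 - 3*4) + (15029 - 6908) = (-2211 - 12) + 8121 = -2223 + 8121 = 5898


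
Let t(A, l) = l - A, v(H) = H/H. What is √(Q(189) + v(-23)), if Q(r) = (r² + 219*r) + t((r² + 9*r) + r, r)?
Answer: √39691 ≈ 199.23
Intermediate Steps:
v(H) = 1
Q(r) = 210*r (Q(r) = (r² + 219*r) + (r - ((r² + 9*r) + r)) = (r² + 219*r) + (r - (r² + 10*r)) = (r² + 219*r) + (r + (-r² - 10*r)) = (r² + 219*r) + (-r² - 9*r) = 210*r)
√(Q(189) + v(-23)) = √(210*189 + 1) = √(39690 + 1) = √39691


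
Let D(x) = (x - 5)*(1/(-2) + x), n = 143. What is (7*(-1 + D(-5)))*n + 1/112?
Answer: 6054049/112 ≈ 54054.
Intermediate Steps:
D(x) = (-5 + x)*(-1/2 + x)
(7*(-1 + D(-5)))*n + 1/112 = (7*(-1 + (5/2 + (-5)**2 - 11/2*(-5))))*143 + 1/112 = (7*(-1 + (5/2 + 25 + 55/2)))*143 + 1/112 = (7*(-1 + 55))*143 + 1/112 = (7*54)*143 + 1/112 = 378*143 + 1/112 = 54054 + 1/112 = 6054049/112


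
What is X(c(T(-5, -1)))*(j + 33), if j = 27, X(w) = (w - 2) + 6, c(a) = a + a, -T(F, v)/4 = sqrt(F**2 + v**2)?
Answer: 240 - 480*sqrt(26) ≈ -2207.5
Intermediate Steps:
T(F, v) = -4*sqrt(F**2 + v**2)
c(a) = 2*a
X(w) = 4 + w (X(w) = (-2 + w) + 6 = 4 + w)
X(c(T(-5, -1)))*(j + 33) = (4 + 2*(-4*sqrt((-5)**2 + (-1)**2)))*(27 + 33) = (4 + 2*(-4*sqrt(25 + 1)))*60 = (4 + 2*(-4*sqrt(26)))*60 = (4 - 8*sqrt(26))*60 = 240 - 480*sqrt(26)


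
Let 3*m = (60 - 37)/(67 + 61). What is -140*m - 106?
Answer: -10981/96 ≈ -114.39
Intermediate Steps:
m = 23/384 (m = ((60 - 37)/(67 + 61))/3 = (23/128)/3 = (23*(1/128))/3 = (⅓)*(23/128) = 23/384 ≈ 0.059896)
-140*m - 106 = -140*23/384 - 106 = -805/96 - 106 = -10981/96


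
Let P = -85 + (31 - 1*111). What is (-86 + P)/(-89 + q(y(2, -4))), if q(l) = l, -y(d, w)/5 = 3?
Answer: 251/104 ≈ 2.4135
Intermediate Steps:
P = -165 (P = -85 + (31 - 111) = -85 - 80 = -165)
y(d, w) = -15 (y(d, w) = -5*3 = -15)
(-86 + P)/(-89 + q(y(2, -4))) = (-86 - 165)/(-89 - 15) = -251/(-104) = -1/104*(-251) = 251/104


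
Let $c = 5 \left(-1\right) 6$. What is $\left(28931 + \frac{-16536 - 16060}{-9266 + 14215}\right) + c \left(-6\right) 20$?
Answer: $\frac{160963323}{4949} \approx 32524.0$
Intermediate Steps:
$c = -30$ ($c = \left(-5\right) 6 = -30$)
$\left(28931 + \frac{-16536 - 16060}{-9266 + 14215}\right) + c \left(-6\right) 20 = \left(28931 + \frac{-16536 - 16060}{-9266 + 14215}\right) + \left(-30\right) \left(-6\right) 20 = \left(28931 - \frac{32596}{4949}\right) + 180 \cdot 20 = \left(28931 - \frac{32596}{4949}\right) + 3600 = \frac{143146923}{4949} + 3600 = \frac{160963323}{4949}$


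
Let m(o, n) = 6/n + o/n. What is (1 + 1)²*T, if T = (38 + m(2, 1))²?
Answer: 8464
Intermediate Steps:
T = 2116 (T = (38 + (6 + 2)/1)² = (38 + 1*8)² = (38 + 8)² = 46² = 2116)
(1 + 1)²*T = (1 + 1)²*2116 = 2²*2116 = 4*2116 = 8464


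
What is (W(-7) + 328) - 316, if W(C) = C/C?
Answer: 13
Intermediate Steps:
W(C) = 1
(W(-7) + 328) - 316 = (1 + 328) - 316 = 329 - 316 = 13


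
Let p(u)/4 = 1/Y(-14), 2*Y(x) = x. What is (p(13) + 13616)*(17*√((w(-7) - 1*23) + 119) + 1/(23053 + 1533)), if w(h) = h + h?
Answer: 47654/86051 + 1620236*√82/7 ≈ 2.0960e+6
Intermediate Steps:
Y(x) = x/2
w(h) = 2*h
p(u) = -4/7 (p(u) = 4/(((½)*(-14))) = 4/(-7) = 4*(-⅐) = -4/7)
(p(13) + 13616)*(17*√((w(-7) - 1*23) + 119) + 1/(23053 + 1533)) = (-4/7 + 13616)*(17*√((2*(-7) - 1*23) + 119) + 1/(23053 + 1533)) = 95308*(17*√((-14 - 23) + 119) + 1/24586)/7 = 95308*(17*√(-37 + 119) + 1/24586)/7 = 95308*(17*√82 + 1/24586)/7 = 95308*(1/24586 + 17*√82)/7 = 47654/86051 + 1620236*√82/7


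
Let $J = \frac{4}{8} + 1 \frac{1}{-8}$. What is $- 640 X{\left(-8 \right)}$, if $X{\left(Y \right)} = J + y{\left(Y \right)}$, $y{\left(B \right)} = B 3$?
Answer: $15120$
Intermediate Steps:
$J = \frac{3}{8}$ ($J = 4 \cdot \frac{1}{8} + 1 \left(- \frac{1}{8}\right) = \frac{1}{2} - \frac{1}{8} = \frac{3}{8} \approx 0.375$)
$y{\left(B \right)} = 3 B$
$X{\left(Y \right)} = \frac{3}{8} + 3 Y$
$- 640 X{\left(-8 \right)} = - 640 \left(\frac{3}{8} + 3 \left(-8\right)\right) = - 640 \left(\frac{3}{8} - 24\right) = \left(-640\right) \left(- \frac{189}{8}\right) = 15120$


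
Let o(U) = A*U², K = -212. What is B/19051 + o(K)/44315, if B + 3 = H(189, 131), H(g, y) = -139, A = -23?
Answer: -19699540042/844245065 ≈ -23.334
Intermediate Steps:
o(U) = -23*U²
B = -142 (B = -3 - 139 = -142)
B/19051 + o(K)/44315 = -142/19051 - 23*(-212)²/44315 = -142*1/19051 - 23*44944*(1/44315) = -142/19051 - 1033712*1/44315 = -142/19051 - 1033712/44315 = -19699540042/844245065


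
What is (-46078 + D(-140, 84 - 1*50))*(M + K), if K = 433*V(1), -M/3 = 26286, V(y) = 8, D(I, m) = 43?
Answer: 3470762790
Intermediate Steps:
M = -78858 (M = -3*26286 = -78858)
K = 3464 (K = 433*8 = 3464)
(-46078 + D(-140, 84 - 1*50))*(M + K) = (-46078 + 43)*(-78858 + 3464) = -46035*(-75394) = 3470762790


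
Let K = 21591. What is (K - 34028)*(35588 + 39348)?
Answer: -931979032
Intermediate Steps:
(K - 34028)*(35588 + 39348) = (21591 - 34028)*(35588 + 39348) = -12437*74936 = -931979032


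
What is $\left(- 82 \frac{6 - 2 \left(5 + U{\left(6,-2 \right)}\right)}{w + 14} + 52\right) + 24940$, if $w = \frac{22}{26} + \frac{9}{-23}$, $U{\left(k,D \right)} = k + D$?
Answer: $\frac{54154820}{2161} \approx 25060.0$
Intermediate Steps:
$U{\left(k,D \right)} = D + k$
$w = \frac{136}{299}$ ($w = 22 \cdot \frac{1}{26} + 9 \left(- \frac{1}{23}\right) = \frac{11}{13} - \frac{9}{23} = \frac{136}{299} \approx 0.45485$)
$\left(- 82 \frac{6 - 2 \left(5 + U{\left(6,-2 \right)}\right)}{w + 14} + 52\right) + 24940 = \left(- 82 \frac{6 - 2 \left(5 + \left(-2 + 6\right)\right)}{\frac{136}{299} + 14} + 52\right) + 24940 = \left(- 82 \frac{6 - 2 \left(5 + 4\right)}{\frac{4322}{299}} + 52\right) + 24940 = \left(- 82 \left(6 - 18\right) \frac{299}{4322} + 52\right) + 24940 = \left(- 82 \left(\left(-12\right) \frac{299}{4322}\right) + 52\right) + 24940 = \left(\left(-82\right) \left(- \frac{1794}{2161}\right) + 52\right) + 24940 = \left(\frac{147108}{2161} + 52\right) + 24940 = \frac{259480}{2161} + 24940 = \frac{54154820}{2161}$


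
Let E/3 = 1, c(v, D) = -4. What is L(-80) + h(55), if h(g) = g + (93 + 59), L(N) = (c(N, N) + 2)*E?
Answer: 201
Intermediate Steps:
E = 3 (E = 3*1 = 3)
L(N) = -6 (L(N) = (-4 + 2)*3 = -2*3 = -6)
h(g) = 152 + g (h(g) = g + 152 = 152 + g)
L(-80) + h(55) = -6 + (152 + 55) = -6 + 207 = 201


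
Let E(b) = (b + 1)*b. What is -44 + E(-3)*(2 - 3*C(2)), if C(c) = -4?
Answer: 40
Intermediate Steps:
E(b) = b*(1 + b) (E(b) = (1 + b)*b = b*(1 + b))
-44 + E(-3)*(2 - 3*C(2)) = -44 + (-3*(1 - 3))*(2 - 3*(-4)) = -44 + (-3*(-2))*(2 + 12) = -44 + 6*14 = -44 + 84 = 40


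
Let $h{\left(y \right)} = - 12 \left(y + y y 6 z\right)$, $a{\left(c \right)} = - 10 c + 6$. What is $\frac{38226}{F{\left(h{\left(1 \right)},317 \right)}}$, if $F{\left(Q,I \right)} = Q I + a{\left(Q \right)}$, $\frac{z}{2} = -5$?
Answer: $\frac{6371}{36227} \approx 0.17586$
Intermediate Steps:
$z = -10$ ($z = 2 \left(-5\right) = -10$)
$a{\left(c \right)} = 6 - 10 c$
$h{\left(y \right)} = - 12 y + 720 y^{2}$ ($h{\left(y \right)} = - 12 \left(y + y y 6 \left(-10\right)\right) = - 12 \left(y + y^{2} \cdot 6 \left(-10\right)\right) = - 12 \left(y + 6 y^{2} \left(-10\right)\right) = - 12 \left(y - 60 y^{2}\right) = - 12 y + 720 y^{2}$)
$F{\left(Q,I \right)} = 6 - 10 Q + I Q$ ($F{\left(Q,I \right)} = Q I - \left(-6 + 10 Q\right) = I Q - \left(-6 + 10 Q\right) = 6 - 10 Q + I Q$)
$\frac{38226}{F{\left(h{\left(1 \right)},317 \right)}} = \frac{38226}{6 - 10 \cdot 12 \cdot 1 \left(-1 + 60 \cdot 1\right) + 317 \cdot 12 \cdot 1 \left(-1 + 60 \cdot 1\right)} = \frac{38226}{6 - 10 \cdot 12 \cdot 1 \left(-1 + 60\right) + 317 \cdot 12 \cdot 1 \left(-1 + 60\right)} = \frac{38226}{6 - 10 \cdot 12 \cdot 1 \cdot 59 + 317 \cdot 12 \cdot 1 \cdot 59} = \frac{38226}{6 - 7080 + 317 \cdot 708} = \frac{38226}{6 - 7080 + 224436} = \frac{38226}{217362} = 38226 \cdot \frac{1}{217362} = \frac{6371}{36227}$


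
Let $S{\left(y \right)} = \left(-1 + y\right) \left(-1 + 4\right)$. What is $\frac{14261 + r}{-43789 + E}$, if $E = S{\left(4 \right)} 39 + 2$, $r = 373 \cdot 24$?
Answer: $- \frac{23213}{43436} \approx -0.53442$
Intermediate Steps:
$S{\left(y \right)} = -3 + 3 y$ ($S{\left(y \right)} = \left(-1 + y\right) 3 = -3 + 3 y$)
$r = 8952$
$E = 353$ ($E = \left(-3 + 3 \cdot 4\right) 39 + 2 = \left(-3 + 12\right) 39 + 2 = 9 \cdot 39 + 2 = 351 + 2 = 353$)
$\frac{14261 + r}{-43789 + E} = \frac{14261 + 8952}{-43789 + 353} = \frac{23213}{-43436} = 23213 \left(- \frac{1}{43436}\right) = - \frac{23213}{43436}$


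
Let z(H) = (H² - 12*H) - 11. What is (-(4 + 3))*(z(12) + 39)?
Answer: -196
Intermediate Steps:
z(H) = -11 + H² - 12*H
(-(4 + 3))*(z(12) + 39) = (-(4 + 3))*((-11 + 12² - 12*12) + 39) = (-1*7)*((-11 + 144 - 144) + 39) = -7*(-11 + 39) = -7*28 = -196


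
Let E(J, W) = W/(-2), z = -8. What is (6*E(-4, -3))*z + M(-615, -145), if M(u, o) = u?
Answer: -687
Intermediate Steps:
E(J, W) = -W/2 (E(J, W) = W*(-½) = -W/2)
(6*E(-4, -3))*z + M(-615, -145) = (6*(-½*(-3)))*(-8) - 615 = (6*(3/2))*(-8) - 615 = 9*(-8) - 615 = -72 - 615 = -687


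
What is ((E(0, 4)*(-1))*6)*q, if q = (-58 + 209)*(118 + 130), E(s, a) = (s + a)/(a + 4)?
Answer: -112344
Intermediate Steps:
E(s, a) = (a + s)/(4 + a)
q = 37448 (q = 151*248 = 37448)
((E(0, 4)*(-1))*6)*q = ((((4 + 0)/(4 + 4))*(-1))*6)*37448 = (((4/8)*(-1))*6)*37448 = ((((⅛)*4)*(-1))*6)*37448 = (((½)*(-1))*6)*37448 = -½*6*37448 = -3*37448 = -112344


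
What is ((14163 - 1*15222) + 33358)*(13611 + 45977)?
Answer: 1924632812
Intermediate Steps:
((14163 - 1*15222) + 33358)*(13611 + 45977) = ((14163 - 15222) + 33358)*59588 = (-1059 + 33358)*59588 = 32299*59588 = 1924632812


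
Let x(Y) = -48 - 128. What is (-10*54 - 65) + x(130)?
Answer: -781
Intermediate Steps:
x(Y) = -176
(-10*54 - 65) + x(130) = (-10*54 - 65) - 176 = (-540 - 65) - 176 = -605 - 176 = -781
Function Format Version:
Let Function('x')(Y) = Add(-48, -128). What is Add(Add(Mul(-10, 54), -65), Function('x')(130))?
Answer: -781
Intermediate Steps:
Function('x')(Y) = -176
Add(Add(Mul(-10, 54), -65), Function('x')(130)) = Add(Add(Mul(-10, 54), -65), -176) = Add(Add(-540, -65), -176) = Add(-605, -176) = -781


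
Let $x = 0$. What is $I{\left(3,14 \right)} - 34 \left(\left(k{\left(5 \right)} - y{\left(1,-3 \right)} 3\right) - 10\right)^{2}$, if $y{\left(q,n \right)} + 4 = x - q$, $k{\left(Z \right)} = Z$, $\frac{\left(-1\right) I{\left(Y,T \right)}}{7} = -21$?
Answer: $-3253$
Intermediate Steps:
$I{\left(Y,T \right)} = 147$ ($I{\left(Y,T \right)} = \left(-7\right) \left(-21\right) = 147$)
$y{\left(q,n \right)} = -4 - q$ ($y{\left(q,n \right)} = -4 + \left(0 - q\right) = -4 - q$)
$I{\left(3,14 \right)} - 34 \left(\left(k{\left(5 \right)} - y{\left(1,-3 \right)} 3\right) - 10\right)^{2} = 147 - 34 \left(\left(5 - \left(-4 - 1\right) 3\right) - 10\right)^{2} = 147 - 34 \left(\left(5 - \left(-5\right) 3\right) - 10\right)^{2} = 147 - 34 \left(\left(5 - -15\right) - 10\right)^{2} = 147 - 34 \left(\left(5 + 15\right) - 10\right)^{2} = 147 - 34 \left(20 - 10\right)^{2} = 147 - 34 \cdot 10^{2} = 147 - 3400 = -3253$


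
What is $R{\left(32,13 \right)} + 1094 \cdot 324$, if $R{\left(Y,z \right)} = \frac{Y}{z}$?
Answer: $\frac{4607960}{13} \approx 3.5446 \cdot 10^{5}$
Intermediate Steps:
$R{\left(32,13 \right)} + 1094 \cdot 324 = \frac{32}{13} + 1094 \cdot 324 = 32 \cdot \frac{1}{13} + 354456 = \frac{32}{13} + 354456 = \frac{4607960}{13}$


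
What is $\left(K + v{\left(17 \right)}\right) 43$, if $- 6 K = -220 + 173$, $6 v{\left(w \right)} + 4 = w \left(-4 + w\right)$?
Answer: $1892$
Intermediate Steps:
$v{\left(w \right)} = - \frac{2}{3} + \frac{w \left(-4 + w\right)}{6}$
$K = \frac{47}{6}$ ($K = - \frac{-220 + 173}{6} = \left(- \frac{1}{6}\right) \left(-47\right) = \frac{47}{6} \approx 7.8333$)
$\left(K + v{\left(17 \right)}\right) 43 = \left(\frac{47}{6} - \left(12 - \frac{289}{6}\right)\right) 43 = \left(\frac{47}{6} - - \frac{217}{6}\right) 43 = \left(\frac{47}{6} + \frac{217}{6}\right) 43 = 44 \cdot 43 = 1892$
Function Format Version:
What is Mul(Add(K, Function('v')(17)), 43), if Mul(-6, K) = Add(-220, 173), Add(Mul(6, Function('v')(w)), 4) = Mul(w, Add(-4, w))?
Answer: 1892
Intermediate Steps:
Function('v')(w) = Add(Rational(-2, 3), Mul(Rational(1, 6), w, Add(-4, w))) (Function('v')(w) = Add(Rational(-2, 3), Mul(Rational(1, 6), Mul(w, Add(-4, w)))) = Add(Rational(-2, 3), Mul(Rational(1, 6), w, Add(-4, w))))
K = Rational(47, 6) (K = Mul(Rational(-1, 6), Add(-220, 173)) = Mul(Rational(-1, 6), -47) = Rational(47, 6) ≈ 7.8333)
Mul(Add(K, Function('v')(17)), 43) = Mul(Add(Rational(47, 6), Add(Rational(-2, 3), Mul(Rational(-2, 3), 17), Mul(Rational(1, 6), Pow(17, 2)))), 43) = Mul(Add(Rational(47, 6), Add(Rational(-2, 3), Rational(-34, 3), Mul(Rational(1, 6), 289))), 43) = Mul(Add(Rational(47, 6), Add(Rational(-2, 3), Rational(-34, 3), Rational(289, 6))), 43) = Mul(Add(Rational(47, 6), Rational(217, 6)), 43) = Mul(44, 43) = 1892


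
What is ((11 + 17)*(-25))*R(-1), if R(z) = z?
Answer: 700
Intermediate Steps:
((11 + 17)*(-25))*R(-1) = ((11 + 17)*(-25))*(-1) = (28*(-25))*(-1) = -700*(-1) = 700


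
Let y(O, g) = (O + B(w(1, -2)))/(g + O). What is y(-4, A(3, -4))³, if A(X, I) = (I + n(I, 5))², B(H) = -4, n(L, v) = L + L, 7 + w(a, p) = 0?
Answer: -8/42875 ≈ -0.00018659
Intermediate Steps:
w(a, p) = -7 (w(a, p) = -7 + 0 = -7)
n(L, v) = 2*L
A(X, I) = 9*I² (A(X, I) = (I + 2*I)² = (3*I)² = 9*I²)
y(O, g) = (-4 + O)/(O + g) (y(O, g) = (O - 4)/(g + O) = (-4 + O)/(O + g))
y(-4, A(3, -4))³ = ((-4 - 4)/(-4 + 9*(-4)²))³ = (-8/(-4 + 9*16))³ = (-8/(-4 + 144))³ = (-8/140)³ = ((1/140)*(-8))³ = (-2/35)³ = -8/42875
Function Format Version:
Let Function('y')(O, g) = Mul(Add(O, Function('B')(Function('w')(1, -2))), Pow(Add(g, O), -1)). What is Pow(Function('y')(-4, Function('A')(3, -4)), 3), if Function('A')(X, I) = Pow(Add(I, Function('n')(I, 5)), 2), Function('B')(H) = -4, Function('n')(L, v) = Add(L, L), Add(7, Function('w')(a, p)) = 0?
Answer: Rational(-8, 42875) ≈ -0.00018659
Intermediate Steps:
Function('w')(a, p) = -7 (Function('w')(a, p) = Add(-7, 0) = -7)
Function('n')(L, v) = Mul(2, L)
Function('A')(X, I) = Mul(9, Pow(I, 2)) (Function('A')(X, I) = Pow(Add(I, Mul(2, I)), 2) = Pow(Mul(3, I), 2) = Mul(9, Pow(I, 2)))
Function('y')(O, g) = Mul(Pow(Add(O, g), -1), Add(-4, O)) (Function('y')(O, g) = Mul(Add(O, -4), Pow(Add(g, O), -1)) = Mul(Add(-4, O), Pow(Add(O, g), -1)) = Mul(Pow(Add(O, g), -1), Add(-4, O)))
Pow(Function('y')(-4, Function('A')(3, -4)), 3) = Pow(Mul(Pow(Add(-4, Mul(9, Pow(-4, 2))), -1), Add(-4, -4)), 3) = Pow(Mul(Pow(Add(-4, Mul(9, 16)), -1), -8), 3) = Pow(Mul(Pow(Add(-4, 144), -1), -8), 3) = Pow(Mul(Pow(140, -1), -8), 3) = Pow(Mul(Rational(1, 140), -8), 3) = Pow(Rational(-2, 35), 3) = Rational(-8, 42875)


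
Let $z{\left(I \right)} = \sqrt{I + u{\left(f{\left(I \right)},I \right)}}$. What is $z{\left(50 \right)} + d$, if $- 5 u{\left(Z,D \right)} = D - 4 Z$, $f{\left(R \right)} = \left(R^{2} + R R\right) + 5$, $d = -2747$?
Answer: $-2747 + 2 \sqrt{1011} \approx -2683.4$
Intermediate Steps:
$f{\left(R \right)} = 5 + 2 R^{2}$ ($f{\left(R \right)} = \left(R^{2} + R^{2}\right) + 5 = 2 R^{2} + 5 = 5 + 2 R^{2}$)
$u{\left(Z,D \right)} = - \frac{D}{5} + \frac{4 Z}{5}$ ($u{\left(Z,D \right)} = - \frac{D - 4 Z}{5} = - \frac{D}{5} + \frac{4 Z}{5}$)
$z{\left(I \right)} = \sqrt{4 + \frac{4 I}{5} + \frac{8 I^{2}}{5}}$ ($z{\left(I \right)} = \sqrt{I - \left(- \frac{4 \left(5 + 2 I^{2}\right)}{5} + \frac{I}{5}\right)} = \sqrt{I - \left(-4 - \frac{8 I^{2}}{5} + \frac{I}{5}\right)} = \sqrt{I + \left(4 - \frac{I}{5} + \frac{8 I^{2}}{5}\right)} = \sqrt{4 + \frac{4 I}{5} + \frac{8 I^{2}}{5}}$)
$z{\left(50 \right)} + d = \frac{2 \sqrt{25 + 5 \cdot 50 + 10 \cdot 50^{2}}}{5} - 2747 = \frac{2 \sqrt{25 + 250 + 10 \cdot 2500}}{5} - 2747 = \frac{2 \sqrt{25 + 250 + 25000}}{5} - 2747 = \frac{2 \sqrt{25275}}{5} - 2747 = \frac{2 \cdot 5 \sqrt{1011}}{5} - 2747 = 2 \sqrt{1011} - 2747 = -2747 + 2 \sqrt{1011}$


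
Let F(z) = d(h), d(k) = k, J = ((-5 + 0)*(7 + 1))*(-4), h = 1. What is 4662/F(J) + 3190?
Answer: 7852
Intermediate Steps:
J = 160 (J = -5*8*(-4) = -40*(-4) = 160)
F(z) = 1
4662/F(J) + 3190 = 4662/1 + 3190 = 4662*1 + 3190 = 4662 + 3190 = 7852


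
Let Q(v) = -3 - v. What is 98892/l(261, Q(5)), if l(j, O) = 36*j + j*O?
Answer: 2747/203 ≈ 13.532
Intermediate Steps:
l(j, O) = 36*j + O*j
98892/l(261, Q(5)) = 98892/((261*(36 + (-3 - 1*5)))) = 98892/((261*(36 + (-3 - 5)))) = 98892/((261*(36 - 8))) = 98892/((261*28)) = 98892/7308 = 98892*(1/7308) = 2747/203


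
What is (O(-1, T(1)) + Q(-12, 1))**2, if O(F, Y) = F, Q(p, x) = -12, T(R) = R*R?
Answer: 169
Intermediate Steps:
T(R) = R**2
(O(-1, T(1)) + Q(-12, 1))**2 = (-1 - 12)**2 = (-13)**2 = 169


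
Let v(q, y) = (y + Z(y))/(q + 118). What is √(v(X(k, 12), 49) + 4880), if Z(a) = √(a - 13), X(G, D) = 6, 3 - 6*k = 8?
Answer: 5*√750417/62 ≈ 69.860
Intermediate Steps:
k = -⅚ (k = ½ - ⅙*8 = ½ - 4/3 = -⅚ ≈ -0.83333)
Z(a) = √(-13 + a)
v(q, y) = (y + √(-13 + y))/(118 + q) (v(q, y) = (y + √(-13 + y))/(q + 118) = (y + √(-13 + y))/(118 + q))
√(v(X(k, 12), 49) + 4880) = √((49 + √(-13 + 49))/(118 + 6) + 4880) = √((49 + √36)/124 + 4880) = √((49 + 6)/124 + 4880) = √((1/124)*55 + 4880) = √(55/124 + 4880) = √(605175/124) = 5*√750417/62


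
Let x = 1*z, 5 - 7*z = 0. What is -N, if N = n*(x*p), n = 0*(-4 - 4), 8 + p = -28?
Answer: 0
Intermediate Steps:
z = 5/7 (z = 5/7 - 1/7*0 = 5/7 + 0 = 5/7 ≈ 0.71429)
p = -36 (p = -8 - 28 = -36)
x = 5/7 (x = 1*(5/7) = 5/7 ≈ 0.71429)
n = 0 (n = 0*(-8) = 0)
N = 0 (N = 0*((5/7)*(-36)) = 0*(-180/7) = 0)
-N = -1*0 = 0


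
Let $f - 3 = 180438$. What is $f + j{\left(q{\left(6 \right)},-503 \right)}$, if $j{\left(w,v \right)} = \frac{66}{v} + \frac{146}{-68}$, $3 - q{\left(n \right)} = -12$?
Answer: $\frac{3085863019}{17102} \approx 1.8044 \cdot 10^{5}$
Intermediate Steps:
$f = 180441$ ($f = 3 + 180438 = 180441$)
$q{\left(n \right)} = 15$ ($q{\left(n \right)} = 3 - -12 = 3 + 12 = 15$)
$j{\left(w,v \right)} = - \frac{73}{34} + \frac{66}{v}$ ($j{\left(w,v \right)} = \frac{66}{v} + 146 \left(- \frac{1}{68}\right) = \frac{66}{v} - \frac{73}{34} = - \frac{73}{34} + \frac{66}{v}$)
$f + j{\left(q{\left(6 \right)},-503 \right)} = 180441 - \left(\frac{73}{34} - \frac{66}{-503}\right) = 180441 + \left(- \frac{73}{34} + 66 \left(- \frac{1}{503}\right)\right) = 180441 - \frac{38963}{17102} = \frac{3085863019}{17102}$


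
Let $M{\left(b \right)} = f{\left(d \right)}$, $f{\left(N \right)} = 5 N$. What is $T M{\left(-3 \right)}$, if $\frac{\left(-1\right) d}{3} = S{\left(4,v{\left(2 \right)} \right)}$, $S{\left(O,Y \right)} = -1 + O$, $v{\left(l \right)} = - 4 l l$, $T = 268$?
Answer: $-12060$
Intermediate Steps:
$v{\left(l \right)} = - 4 l^{2}$
$d = -9$ ($d = - 3 \left(-1 + 4\right) = \left(-3\right) 3 = -9$)
$M{\left(b \right)} = -45$ ($M{\left(b \right)} = 5 \left(-9\right) = -45$)
$T M{\left(-3 \right)} = 268 \left(-45\right) = -12060$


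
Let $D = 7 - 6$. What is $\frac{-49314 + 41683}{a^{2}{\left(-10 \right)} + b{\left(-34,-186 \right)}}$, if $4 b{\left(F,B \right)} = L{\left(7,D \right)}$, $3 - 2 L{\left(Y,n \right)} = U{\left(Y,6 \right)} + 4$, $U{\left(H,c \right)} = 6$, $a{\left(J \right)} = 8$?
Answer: $- \frac{61048}{505} \approx -120.89$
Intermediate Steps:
$D = 1$ ($D = 7 - 6 = 1$)
$L{\left(Y,n \right)} = - \frac{7}{2}$ ($L{\left(Y,n \right)} = \frac{3}{2} - \frac{6 + 4}{2} = \frac{3}{2} - 5 = - \frac{7}{2}$)
$b{\left(F,B \right)} = - \frac{7}{8}$ ($b{\left(F,B \right)} = \frac{1}{4} \left(- \frac{7}{2}\right) = - \frac{7}{8}$)
$\frac{-49314 + 41683}{a^{2}{\left(-10 \right)} + b{\left(-34,-186 \right)}} = \frac{-49314 + 41683}{8^{2} - \frac{7}{8}} = - \frac{7631}{64 - \frac{7}{8}} = - \frac{7631}{\frac{505}{8}} = \left(-7631\right) \frac{8}{505} = - \frac{61048}{505}$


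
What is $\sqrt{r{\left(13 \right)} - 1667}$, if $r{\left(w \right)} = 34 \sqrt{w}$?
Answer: $\sqrt{-1667 + 34 \sqrt{13}} \approx 39.299 i$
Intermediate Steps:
$\sqrt{r{\left(13 \right)} - 1667} = \sqrt{34 \sqrt{13} - 1667} = \sqrt{-1667 + 34 \sqrt{13}}$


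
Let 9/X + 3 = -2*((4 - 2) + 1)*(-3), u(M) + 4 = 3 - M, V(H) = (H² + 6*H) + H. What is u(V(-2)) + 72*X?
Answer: 261/5 ≈ 52.200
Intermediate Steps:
V(H) = H² + 7*H
u(M) = -1 - M (u(M) = -4 + (3 - M) = -1 - M)
X = ⅗ (X = 9/(-3 - 2*((4 - 2) + 1)*(-3)) = 9/(-3 - 2*(2 + 1)*(-3)) = 9/(-3 - 2*3*(-3)) = 9/(-3 - 6*(-3)) = 9/(-3 + 18) = 9/15 = 9*(1/15) = ⅗ ≈ 0.60000)
u(V(-2)) + 72*X = (-1 - (-2)*(7 - 2)) + 72*(⅗) = (-1 - (-2)*5) + 216/5 = (-1 - 1*(-10)) + 216/5 = (-1 + 10) + 216/5 = 9 + 216/5 = 261/5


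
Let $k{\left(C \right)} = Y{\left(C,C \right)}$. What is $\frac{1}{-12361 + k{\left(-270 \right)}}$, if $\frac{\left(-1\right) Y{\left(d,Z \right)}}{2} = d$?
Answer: $- \frac{1}{11821} \approx -8.4595 \cdot 10^{-5}$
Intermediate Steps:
$Y{\left(d,Z \right)} = - 2 d$
$k{\left(C \right)} = - 2 C$
$\frac{1}{-12361 + k{\left(-270 \right)}} = \frac{1}{-12361 - -540} = \frac{1}{-12361 + 540} = \frac{1}{-11821} = - \frac{1}{11821}$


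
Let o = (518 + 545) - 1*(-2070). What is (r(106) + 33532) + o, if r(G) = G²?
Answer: 47901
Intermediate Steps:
o = 3133 (o = 1063 + 2070 = 3133)
(r(106) + 33532) + o = (106² + 33532) + 3133 = (11236 + 33532) + 3133 = 44768 + 3133 = 47901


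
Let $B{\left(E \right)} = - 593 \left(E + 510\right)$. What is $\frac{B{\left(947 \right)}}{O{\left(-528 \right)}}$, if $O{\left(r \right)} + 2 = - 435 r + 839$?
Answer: $- \frac{864001}{230517} \approx -3.7481$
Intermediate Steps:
$B{\left(E \right)} = -302430 - 593 E$ ($B{\left(E \right)} = - 593 \left(510 + E\right) = -302430 - 593 E$)
$O{\left(r \right)} = 837 - 435 r$ ($O{\left(r \right)} = -2 - \left(-839 + 435 r\right) = 837 - 435 r$)
$\frac{B{\left(947 \right)}}{O{\left(-528 \right)}} = \frac{-302430 - 561571}{837 - -229680} = \frac{-302430 - 561571}{837 + 229680} = - \frac{864001}{230517}$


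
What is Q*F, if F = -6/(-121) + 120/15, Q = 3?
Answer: 2922/121 ≈ 24.149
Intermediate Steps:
F = 974/121 (F = -6*(-1/121) + 120*(1/15) = 6/121 + 8 = 974/121 ≈ 8.0496)
Q*F = 3*(974/121) = 2922/121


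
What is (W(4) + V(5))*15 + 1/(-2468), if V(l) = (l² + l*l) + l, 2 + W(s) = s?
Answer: 2110139/2468 ≈ 855.00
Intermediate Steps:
W(s) = -2 + s
V(l) = l + 2*l² (V(l) = (l² + l²) + l = 2*l² + l = l + 2*l²)
(W(4) + V(5))*15 + 1/(-2468) = ((-2 + 4) + 5*(1 + 2*5))*15 + 1/(-2468) = (2 + 5*(1 + 10))*15 - 1/2468 = (2 + 5*11)*15 - 1/2468 = (2 + 55)*15 - 1/2468 = 57*15 - 1/2468 = 855 - 1/2468 = 2110139/2468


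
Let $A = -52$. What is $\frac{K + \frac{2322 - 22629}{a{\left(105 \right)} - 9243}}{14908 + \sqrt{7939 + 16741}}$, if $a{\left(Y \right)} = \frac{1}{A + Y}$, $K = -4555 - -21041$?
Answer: $\frac{30103742956733}{27215635714588} - \frac{8077204979 \sqrt{6170}}{54431271429176} \approx 1.0945$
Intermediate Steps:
$K = 16486$ ($K = -4555 + 21041 = 16486$)
$a{\left(Y \right)} = \frac{1}{-52 + Y}$
$\frac{K + \frac{2322 - 22629}{a{\left(105 \right)} - 9243}}{14908 + \sqrt{7939 + 16741}} = \frac{16486 + \frac{2322 - 22629}{\frac{1}{-52 + 105} - 9243}}{14908 + \sqrt{7939 + 16741}} = \frac{16486 - \frac{20307}{\frac{1}{53} - 9243}}{14908 + \sqrt{24680}} = \frac{16486 - \frac{20307}{\frac{1}{53} - 9243}}{14908 + 2 \sqrt{6170}} = \frac{16486 - \frac{20307}{- \frac{489878}{53}}}{14908 + 2 \sqrt{6170}} = \frac{16486 - - \frac{1076271}{489878}}{14908 + 2 \sqrt{6170}} = \frac{16486 + \frac{1076271}{489878}}{14908 + 2 \sqrt{6170}} = \frac{8077204979}{489878 \left(14908 + 2 \sqrt{6170}\right)}$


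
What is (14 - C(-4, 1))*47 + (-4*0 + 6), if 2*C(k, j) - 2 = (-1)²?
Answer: 1187/2 ≈ 593.50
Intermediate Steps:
C(k, j) = 3/2 (C(k, j) = 1 + (½)*(-1)² = 1 + (½)*1 = 1 + ½ = 3/2)
(14 - C(-4, 1))*47 + (-4*0 + 6) = (14 - 1*3/2)*47 + (-4*0 + 6) = (14 - 3/2)*47 + (0 + 6) = (25/2)*47 + 6 = 1175/2 + 6 = 1187/2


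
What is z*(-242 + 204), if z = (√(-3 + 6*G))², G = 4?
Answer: -798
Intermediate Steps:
z = 21 (z = (√(-3 + 6*4))² = (√(-3 + 24))² = (√21)² = 21)
z*(-242 + 204) = 21*(-242 + 204) = 21*(-38) = -798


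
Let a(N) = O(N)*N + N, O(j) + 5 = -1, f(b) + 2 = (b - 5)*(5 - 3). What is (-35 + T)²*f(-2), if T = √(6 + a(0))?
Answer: -19696 + 1120*√6 ≈ -16953.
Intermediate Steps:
f(b) = -12 + 2*b (f(b) = -2 + (b - 5)*(5 - 3) = -2 + (-5 + b)*2 = -2 + (-10 + 2*b) = -12 + 2*b)
O(j) = -6 (O(j) = -5 - 1 = -6)
a(N) = -5*N (a(N) = -6*N + N = -5*N)
T = √6 (T = √(6 - 5*0) = √(6 + 0) = √6 ≈ 2.4495)
(-35 + T)²*f(-2) = (-35 + √6)²*(-12 + 2*(-2)) = (-35 + √6)²*(-12 - 4) = (-35 + √6)²*(-16) = -16*(-35 + √6)²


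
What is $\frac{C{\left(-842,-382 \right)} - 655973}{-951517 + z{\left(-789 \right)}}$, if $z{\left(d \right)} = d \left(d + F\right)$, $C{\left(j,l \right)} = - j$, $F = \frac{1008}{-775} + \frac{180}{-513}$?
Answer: $\frac{3215601325}{1608426224} \approx 1.9992$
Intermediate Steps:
$F = - \frac{72956}{44175}$ ($F = 1008 \left(- \frac{1}{775}\right) + 180 \left(- \frac{1}{513}\right) = - \frac{1008}{775} - \frac{20}{57} = - \frac{72956}{44175} \approx -1.6515$)
$z{\left(d \right)} = d \left(- \frac{72956}{44175} + d\right)$ ($z{\left(d \right)} = d \left(d - \frac{72956}{44175}\right) = d \left(- \frac{72956}{44175} + d\right)$)
$\frac{C{\left(-842,-382 \right)} - 655973}{-951517 + z{\left(-789 \right)}} = \frac{\left(-1\right) \left(-842\right) - 655973}{-951517 + \frac{1}{44175} \left(-789\right) \left(-72956 + 44175 \left(-789\right)\right)} = \frac{842 - 655973}{-951517 + \frac{1}{44175} \left(-789\right) \left(-72956 - 34854075\right)} = - \frac{655131}{-951517 + \frac{1}{44175} \left(-789\right) \left(-34927031\right)} = - \frac{655131}{-951517 + \frac{9185809153}{14725}} = - \frac{655131}{- \frac{4825278672}{14725}} = \left(-655131\right) \left(- \frac{14725}{4825278672}\right) = \frac{3215601325}{1608426224}$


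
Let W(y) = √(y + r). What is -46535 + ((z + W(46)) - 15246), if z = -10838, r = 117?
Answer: -72619 + √163 ≈ -72606.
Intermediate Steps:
W(y) = √(117 + y) (W(y) = √(y + 117) = √(117 + y))
-46535 + ((z + W(46)) - 15246) = -46535 + ((-10838 + √(117 + 46)) - 15246) = -46535 + ((-10838 + √163) - 15246) = -46535 + (-26084 + √163) = -72619 + √163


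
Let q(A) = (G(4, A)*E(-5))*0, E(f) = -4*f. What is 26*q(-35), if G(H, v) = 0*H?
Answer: 0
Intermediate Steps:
G(H, v) = 0
q(A) = 0 (q(A) = (0*(-4*(-5)))*0 = (0*20)*0 = 0*0 = 0)
26*q(-35) = 26*0 = 0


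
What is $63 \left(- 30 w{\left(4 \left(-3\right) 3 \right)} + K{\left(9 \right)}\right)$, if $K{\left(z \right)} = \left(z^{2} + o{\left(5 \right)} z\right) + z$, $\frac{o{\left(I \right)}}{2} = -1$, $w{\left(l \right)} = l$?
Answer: $72576$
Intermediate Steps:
$o{\left(I \right)} = -2$ ($o{\left(I \right)} = 2 \left(-1\right) = -2$)
$K{\left(z \right)} = z^{2} - z$ ($K{\left(z \right)} = \left(z^{2} - 2 z\right) + z = z^{2} - z$)
$63 \left(- 30 w{\left(4 \left(-3\right) 3 \right)} + K{\left(9 \right)}\right) = 63 \left(- 30 \cdot 4 \left(-3\right) 3 + 9 \left(-1 + 9\right)\right) = 63 \left(- 30 \left(\left(-12\right) 3\right) + 9 \cdot 8\right) = 63 \left(\left(-30\right) \left(-36\right) + 72\right) = 63 \left(1080 + 72\right) = 63 \cdot 1152 = 72576$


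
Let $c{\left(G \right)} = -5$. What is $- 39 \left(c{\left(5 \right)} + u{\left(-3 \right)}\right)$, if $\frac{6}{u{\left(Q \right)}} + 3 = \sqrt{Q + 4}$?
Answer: $312$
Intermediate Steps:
$u{\left(Q \right)} = \frac{6}{-3 + \sqrt{4 + Q}}$ ($u{\left(Q \right)} = \frac{6}{-3 + \sqrt{Q + 4}} = \frac{6}{-3 + \sqrt{4 + Q}}$)
$- 39 \left(c{\left(5 \right)} + u{\left(-3 \right)}\right) = - 39 \left(-5 + \frac{6}{-3 + \sqrt{4 - 3}}\right) = - 39 \left(-5 + \frac{6}{-3 + \sqrt{1}}\right) = - 39 \left(-5 + \frac{6}{-3 + 1}\right) = - 39 \left(-5 + \frac{6}{-2}\right) = - 39 \left(-5 + 6 \left(- \frac{1}{2}\right)\right) = - 39 \left(-5 - 3\right) = \left(-39\right) \left(-8\right) = 312$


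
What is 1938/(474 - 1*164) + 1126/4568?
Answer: 2300461/354020 ≈ 6.4981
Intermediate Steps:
1938/(474 - 1*164) + 1126/4568 = 1938/(474 - 164) + 1126*(1/4568) = 1938/310 + 563/2284 = 1938*(1/310) + 563/2284 = 969/155 + 563/2284 = 2300461/354020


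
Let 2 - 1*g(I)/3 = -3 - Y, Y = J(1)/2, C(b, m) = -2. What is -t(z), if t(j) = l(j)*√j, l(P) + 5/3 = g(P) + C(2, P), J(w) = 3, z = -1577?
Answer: -95*I*√1577/6 ≈ -628.76*I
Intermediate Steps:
Y = 3/2 ≈ 1.5000
g(I) = 39/2 (g(I) = 6 - 3*(-3 - 1*3/2) = 6 - 3*(-3 - 3/2) = 6 - 3*(-9/2) = 6 + 27/2 = 39/2)
l(P) = 95/6 (l(P) = -5/3 + (39/2 - 2) = -5/3 + 35/2 = 95/6)
t(j) = 95*√j/6
-t(z) = -95*√(-1577)/6 = -95*I*√1577/6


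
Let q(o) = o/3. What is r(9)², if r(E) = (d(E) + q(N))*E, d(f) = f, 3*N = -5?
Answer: 5776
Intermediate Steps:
N = -5/3 (N = (⅓)*(-5) = -5/3 ≈ -1.6667)
q(o) = o/3 (q(o) = o*(⅓) = o/3)
r(E) = E*(-5/9 + E) (r(E) = (E + (⅓)*(-5/3))*E = (E - 5/9)*E = (-5/9 + E)*E = E*(-5/9 + E))
r(9)² = ((⅑)*9*(-5 + 9*9))² = ((⅑)*9*(-5 + 81))² = ((⅑)*9*76)² = 76² = 5776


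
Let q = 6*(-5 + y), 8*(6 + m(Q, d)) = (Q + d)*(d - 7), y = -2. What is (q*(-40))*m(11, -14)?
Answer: 3150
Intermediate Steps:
m(Q, d) = -6 + (-7 + d)*(Q + d)/8 (m(Q, d) = -6 + ((Q + d)*(d - 7))/8 = -6 + ((Q + d)*(-7 + d))/8 = -6 + ((-7 + d)*(Q + d))/8 = -6 + (-7 + d)*(Q + d)/8)
q = -42 (q = 6*(-5 - 2) = 6*(-7) = -42)
(q*(-40))*m(11, -14) = (-42*(-40))*(-6 - 7/8*11 - 7/8*(-14) + (1/8)*(-14)**2 + (1/8)*11*(-14)) = 1680*(-6 - 77/8 + 49/4 + (1/8)*196 - 77/4) = 1680*(-6 - 77/8 + 49/4 + 49/2 - 77/4) = 1680*(15/8) = 3150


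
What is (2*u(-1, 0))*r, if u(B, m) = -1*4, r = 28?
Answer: -224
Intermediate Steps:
u(B, m) = -4
(2*u(-1, 0))*r = (2*(-4))*28 = -8*28 = -224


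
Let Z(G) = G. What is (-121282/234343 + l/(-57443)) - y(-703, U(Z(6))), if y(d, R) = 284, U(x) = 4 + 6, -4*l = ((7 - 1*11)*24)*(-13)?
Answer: -3829921332426/13461364949 ≈ -284.51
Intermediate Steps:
l = -312 (l = -(7 - 1*11)*24*(-13)/4 = -(7 - 11)*24*(-13)/4 = -(-4*24)*(-13)/4 = -(-24)*(-13) = -¼*1248 = -312)
U(x) = 10
(-121282/234343 + l/(-57443)) - y(-703, U(Z(6))) = (-121282/234343 - 312/(-57443)) - 1*284 = (-121282*1/234343 - 312*(-1/57443)) - 284 = (-121282/234343 + 312/57443) - 284 = -6893686910/13461364949 - 284 = -3829921332426/13461364949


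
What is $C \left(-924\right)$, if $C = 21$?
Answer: $-19404$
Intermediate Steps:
$C \left(-924\right) = 21 \left(-924\right) = -19404$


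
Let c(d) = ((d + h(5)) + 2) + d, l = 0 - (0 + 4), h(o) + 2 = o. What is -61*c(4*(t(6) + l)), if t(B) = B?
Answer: -1281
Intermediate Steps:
h(o) = -2 + o
l = -4 (l = 0 - 1*4 = 0 - 4 = -4)
c(d) = 5 + 2*d (c(d) = ((d + (-2 + 5)) + 2) + d = ((d + 3) + 2) + d = ((3 + d) + 2) + d = (5 + d) + d = 5 + 2*d)
-61*c(4*(t(6) + l)) = -61*(5 + 2*(4*(6 - 4))) = -61*(5 + 2*(4*2)) = -61*(5 + 2*8) = -61*(5 + 16) = -61*21 = -1281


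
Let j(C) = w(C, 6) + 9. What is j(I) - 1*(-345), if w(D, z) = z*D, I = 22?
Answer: 486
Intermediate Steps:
w(D, z) = D*z
j(C) = 9 + 6*C (j(C) = C*6 + 9 = 6*C + 9 = 9 + 6*C)
j(I) - 1*(-345) = (9 + 6*22) - 1*(-345) = (9 + 132) + 345 = 141 + 345 = 486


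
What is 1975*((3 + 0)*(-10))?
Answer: -59250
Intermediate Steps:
1975*((3 + 0)*(-10)) = 1975*(3*(-10)) = 1975*(-30) = -59250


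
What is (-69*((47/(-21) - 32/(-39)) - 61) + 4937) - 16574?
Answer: -667047/91 ≈ -7330.2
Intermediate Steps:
(-69*((47/(-21) - 32/(-39)) - 61) + 4937) - 16574 = (-69*((47*(-1/21) - 32*(-1/39)) - 61) + 4937) - 16574 = (-69*((-47/21 + 32/39) - 61) + 4937) - 16574 = (-69*(-129/91 - 61) + 4937) - 16574 = (-69*(-5680/91) + 4937) - 16574 = (391920/91 + 4937) - 16574 = 841187/91 - 16574 = -667047/91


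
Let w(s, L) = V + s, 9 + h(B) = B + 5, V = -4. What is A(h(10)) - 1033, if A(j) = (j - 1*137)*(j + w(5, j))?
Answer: -1950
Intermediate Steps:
h(B) = -4 + B (h(B) = -9 + (B + 5) = -9 + (5 + B) = -4 + B)
w(s, L) = -4 + s
A(j) = (1 + j)*(-137 + j) (A(j) = (j - 1*137)*(j + (-4 + 5)) = (j - 137)*(j + 1) = (-137 + j)*(1 + j) = (1 + j)*(-137 + j))
A(h(10)) - 1033 = (-137 + (-4 + 10)**2 - 136*(-4 + 10)) - 1033 = (-137 + 6**2 - 136*6) - 1033 = (-137 + 36 - 816) - 1033 = -917 - 1033 = -1950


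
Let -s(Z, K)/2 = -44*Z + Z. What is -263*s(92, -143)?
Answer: -2080856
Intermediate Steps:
s(Z, K) = 86*Z (s(Z, K) = -2*(-44*Z + Z) = -(-86)*Z = 86*Z)
-263*s(92, -143) = -22618*92 = -263*7912 = -2080856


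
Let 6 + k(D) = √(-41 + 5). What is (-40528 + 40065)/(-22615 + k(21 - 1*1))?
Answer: 10473523/511709677 + 2778*I/511709677 ≈ 0.020468 + 5.4289e-6*I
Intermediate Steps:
k(D) = -6 + 6*I (k(D) = -6 + √(-41 + 5) = -6 + √(-36) = -6 + 6*I)
(-40528 + 40065)/(-22615 + k(21 - 1*1)) = (-40528 + 40065)/(-22615 + (-6 + 6*I)) = -463*(-22621 - 6*I)/511709677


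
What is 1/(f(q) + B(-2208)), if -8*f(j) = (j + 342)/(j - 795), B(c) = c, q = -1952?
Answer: -10988/24262309 ≈ -0.00045288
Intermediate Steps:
f(j) = -(342 + j)/(8*(-795 + j)) (f(j) = -(j + 342)/(8*(j - 795)) = -(342 + j)/(8*(-795 + j)))
1/(f(q) + B(-2208)) = 1/((-342 - 1*(-1952))/(8*(-795 - 1952)) - 2208) = 1/((⅛)*(-342 + 1952)/(-2747) - 2208) = 1/((⅛)*(-1/2747)*1610 - 2208) = 1/(-805/10988 - 2208) = 1/(-24262309/10988) = -10988/24262309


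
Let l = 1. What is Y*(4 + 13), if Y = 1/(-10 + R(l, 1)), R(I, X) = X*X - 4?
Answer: -17/13 ≈ -1.3077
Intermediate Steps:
R(I, X) = -4 + X² (R(I, X) = X² - 4 = -4 + X²)
Y = -1/13 (Y = 1/(-10 + (-4 + 1²)) = 1/(-10 + (-4 + 1)) = 1/(-10 - 3) = 1/(-13) = -1/13 ≈ -0.076923)
Y*(4 + 13) = -(4 + 13)/13 = -1/13*17 = -17/13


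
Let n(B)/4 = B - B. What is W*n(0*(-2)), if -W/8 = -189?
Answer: 0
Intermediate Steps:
n(B) = 0 (n(B) = 4*(B - B) = 4*0 = 0)
W = 1512 (W = -8*(-189) = 1512)
W*n(0*(-2)) = 1512*0 = 0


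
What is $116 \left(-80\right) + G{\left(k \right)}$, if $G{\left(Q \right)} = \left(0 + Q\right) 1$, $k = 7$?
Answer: $-9273$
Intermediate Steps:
$G{\left(Q \right)} = Q$ ($G{\left(Q \right)} = Q 1 = Q$)
$116 \left(-80\right) + G{\left(k \right)} = 116 \left(-80\right) + 7 = -9280 + 7 = -9273$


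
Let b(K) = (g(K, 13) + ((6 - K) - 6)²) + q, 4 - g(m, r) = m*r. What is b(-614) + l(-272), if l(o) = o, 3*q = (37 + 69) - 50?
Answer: 1154186/3 ≈ 3.8473e+5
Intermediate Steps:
q = 56/3 (q = ((37 + 69) - 50)/3 = (106 - 50)/3 = (⅓)*56 = 56/3 ≈ 18.667)
g(m, r) = 4 - m*r
b(K) = 68/3 + K² - 13*K (b(K) = ((4 - 1*K*13) + ((6 - K) - 6)²) + 56/3 = ((4 - 13*K) + (-K)²) + 56/3 = ((4 - 13*K) + K²) + 56/3 = (4 + K² - 13*K) + 56/3 = 68/3 + K² - 13*K)
b(-614) + l(-272) = (68/3 + (-614)² - 13*(-614)) - 272 = (68/3 + 376996 + 7982) - 272 = 1155002/3 - 272 = 1154186/3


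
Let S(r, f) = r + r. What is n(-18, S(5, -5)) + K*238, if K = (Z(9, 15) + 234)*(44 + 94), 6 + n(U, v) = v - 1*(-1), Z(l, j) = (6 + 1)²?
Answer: 9294857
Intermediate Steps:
Z(l, j) = 49 (Z(l, j) = 7² = 49)
S(r, f) = 2*r
n(U, v) = -5 + v (n(U, v) = -6 + (v - 1*(-1)) = -6 + (v + 1) = -6 + (1 + v) = -5 + v)
K = 39054 (K = (49 + 234)*(44 + 94) = 283*138 = 39054)
n(-18, S(5, -5)) + K*238 = (-5 + 2*5) + 39054*238 = (-5 + 10) + 9294852 = 5 + 9294852 = 9294857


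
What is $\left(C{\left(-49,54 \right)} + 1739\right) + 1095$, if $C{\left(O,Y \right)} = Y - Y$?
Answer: $2834$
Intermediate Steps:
$C{\left(O,Y \right)} = 0$
$\left(C{\left(-49,54 \right)} + 1739\right) + 1095 = \left(0 + 1739\right) + 1095 = 1739 + 1095 = 2834$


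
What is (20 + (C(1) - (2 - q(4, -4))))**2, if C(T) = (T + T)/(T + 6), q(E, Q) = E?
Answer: 24336/49 ≈ 496.65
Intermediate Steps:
C(T) = 2*T/(6 + T) (C(T) = (2*T)/(6 + T) = 2*T/(6 + T))
(20 + (C(1) - (2 - q(4, -4))))**2 = (20 + (2*1/(6 + 1) - (2 - 1*4)))**2 = (20 + (2*1/7 - (2 - 4)))**2 = (20 + (2*1*(1/7) - 1*(-2)))**2 = (20 + (2/7 + 2))**2 = (20 + 16/7)**2 = (156/7)**2 = 24336/49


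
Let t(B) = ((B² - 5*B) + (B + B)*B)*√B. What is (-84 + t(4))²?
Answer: 784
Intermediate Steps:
t(B) = √B*(-5*B + 3*B²) (t(B) = ((B² - 5*B) + (2*B)*B)*√B = ((B² - 5*B) + 2*B²)*√B = (-5*B + 3*B²)*√B = √B*(-5*B + 3*B²))
(-84 + t(4))² = (-84 + 4^(3/2)*(-5 + 3*4))² = (-84 + 8*(-5 + 12))² = (-84 + 8*7)² = (-84 + 56)² = (-28)² = 784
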